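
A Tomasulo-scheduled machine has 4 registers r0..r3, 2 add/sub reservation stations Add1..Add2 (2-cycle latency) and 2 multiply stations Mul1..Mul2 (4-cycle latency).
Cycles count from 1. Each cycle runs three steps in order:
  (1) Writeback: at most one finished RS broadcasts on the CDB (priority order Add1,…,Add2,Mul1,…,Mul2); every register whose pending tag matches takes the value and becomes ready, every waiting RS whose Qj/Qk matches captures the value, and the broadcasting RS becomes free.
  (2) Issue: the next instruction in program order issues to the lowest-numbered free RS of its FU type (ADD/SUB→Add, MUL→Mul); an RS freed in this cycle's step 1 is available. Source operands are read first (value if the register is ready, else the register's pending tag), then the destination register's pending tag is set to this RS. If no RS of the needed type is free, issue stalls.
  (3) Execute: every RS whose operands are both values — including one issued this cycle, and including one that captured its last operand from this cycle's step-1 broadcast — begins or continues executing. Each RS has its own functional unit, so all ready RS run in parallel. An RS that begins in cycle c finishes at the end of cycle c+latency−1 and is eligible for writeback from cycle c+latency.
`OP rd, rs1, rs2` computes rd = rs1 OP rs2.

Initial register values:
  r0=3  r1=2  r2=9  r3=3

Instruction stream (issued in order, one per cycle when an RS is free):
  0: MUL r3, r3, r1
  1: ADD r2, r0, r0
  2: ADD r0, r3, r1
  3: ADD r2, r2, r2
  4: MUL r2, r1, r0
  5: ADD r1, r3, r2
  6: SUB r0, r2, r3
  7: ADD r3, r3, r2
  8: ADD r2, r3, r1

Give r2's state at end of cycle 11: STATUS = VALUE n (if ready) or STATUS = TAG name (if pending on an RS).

cycle 1: issue MUL r3<-Mul1 // r0:3,r1:2,r2:9,r3:Mul1
cycle 2: issue ADD r2<-Add1 // r0:3,r1:2,r2:Add1,r3:Mul1
cycle 3: issue ADD r0<-Add2 // r0:Add2,r1:2,r2:Add1,r3:Mul1
cycle 4: CDB Add1=6; issue ADD r2<-Add1 // r0:Add2,r1:2,r2:Add1,r3:Mul1
cycle 5: CDB Mul1=6; issue MUL r2<-Mul1 // r0:Add2,r1:2,r2:Mul1,r3:6
cycle 6: CDB Add1=12; issue ADD r1<-Add1 // r0:Add2,r1:Add1,r2:Mul1,r3:6
cycle 7: CDB Add2=8; issue SUB r0<-Add2 // r0:Add2,r1:Add1,r2:Mul1,r3:6
cycle 8: stall // r0:Add2,r1:Add1,r2:Mul1,r3:6
cycle 9: stall // r0:Add2,r1:Add1,r2:Mul1,r3:6
cycle 10: stall // r0:Add2,r1:Add1,r2:Mul1,r3:6
cycle 11: CDB Mul1=16; stall // r0:Add2,r1:Add1,r2:16,r3:6

STATUS = VALUE 16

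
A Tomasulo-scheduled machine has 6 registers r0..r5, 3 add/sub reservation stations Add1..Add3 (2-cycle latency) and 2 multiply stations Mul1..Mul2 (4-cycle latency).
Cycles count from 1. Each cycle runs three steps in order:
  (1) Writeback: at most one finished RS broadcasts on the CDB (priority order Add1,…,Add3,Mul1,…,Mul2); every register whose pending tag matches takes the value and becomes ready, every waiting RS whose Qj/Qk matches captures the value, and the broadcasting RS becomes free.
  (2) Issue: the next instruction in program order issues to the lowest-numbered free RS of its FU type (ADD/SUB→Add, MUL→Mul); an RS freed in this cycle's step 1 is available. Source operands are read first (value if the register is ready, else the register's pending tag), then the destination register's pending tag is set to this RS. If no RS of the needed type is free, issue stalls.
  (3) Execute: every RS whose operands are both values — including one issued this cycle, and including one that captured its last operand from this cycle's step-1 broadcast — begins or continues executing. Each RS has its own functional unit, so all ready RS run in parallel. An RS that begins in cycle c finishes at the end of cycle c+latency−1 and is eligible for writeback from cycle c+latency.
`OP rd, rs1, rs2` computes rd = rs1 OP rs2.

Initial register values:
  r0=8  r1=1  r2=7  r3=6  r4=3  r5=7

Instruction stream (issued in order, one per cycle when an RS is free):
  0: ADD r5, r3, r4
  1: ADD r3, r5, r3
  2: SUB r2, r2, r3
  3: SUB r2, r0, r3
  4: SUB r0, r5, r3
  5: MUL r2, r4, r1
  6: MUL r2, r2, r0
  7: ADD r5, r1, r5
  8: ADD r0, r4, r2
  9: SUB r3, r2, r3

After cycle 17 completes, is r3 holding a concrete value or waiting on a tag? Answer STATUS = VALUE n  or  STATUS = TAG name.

STATUS = VALUE -33

c1: issue ADD r5<-Add1 | r0:8,r1:1,r2:7,r3:6,r4:3,r5:Add1
c2: issue ADD r3<-Add2 | r0:8,r1:1,r2:7,r3:Add2,r4:3,r5:Add1
c3: CDB Add1=9; issue SUB r2<-Add1 | r0:8,r1:1,r2:Add1,r3:Add2,r4:3,r5:9
c4: issue SUB r2<-Add3 | r0:8,r1:1,r2:Add3,r3:Add2,r4:3,r5:9
c5: CDB Add2=15; issue SUB r0<-Add2 | r0:Add2,r1:1,r2:Add3,r3:15,r4:3,r5:9
c6: issue MUL r2<-Mul1 | r0:Add2,r1:1,r2:Mul1,r3:15,r4:3,r5:9
c7: CDB Add1=-8; issue MUL r2<-Mul2 | r0:Add2,r1:1,r2:Mul2,r3:15,r4:3,r5:9
c8: CDB Add2=-6; issue ADD r5<-Add1 | r0:-6,r1:1,r2:Mul2,r3:15,r4:3,r5:Add1
c9: CDB Add3=-7; issue ADD r0<-Add2 | r0:Add2,r1:1,r2:Mul2,r3:15,r4:3,r5:Add1
c10: CDB Add1=10; issue SUB r3<-Add1 | r0:Add2,r1:1,r2:Mul2,r3:Add1,r4:3,r5:10
c11: CDB Mul1=3 | r0:Add2,r1:1,r2:Mul2,r3:Add1,r4:3,r5:10
c12: - | r0:Add2,r1:1,r2:Mul2,r3:Add1,r4:3,r5:10
c13: - | r0:Add2,r1:1,r2:Mul2,r3:Add1,r4:3,r5:10
c14: - | r0:Add2,r1:1,r2:Mul2,r3:Add1,r4:3,r5:10
c15: CDB Mul2=-18 | r0:Add2,r1:1,r2:-18,r3:Add1,r4:3,r5:10
c16: - | r0:Add2,r1:1,r2:-18,r3:Add1,r4:3,r5:10
c17: CDB Add1=-33 | r0:Add2,r1:1,r2:-18,r3:-33,r4:3,r5:10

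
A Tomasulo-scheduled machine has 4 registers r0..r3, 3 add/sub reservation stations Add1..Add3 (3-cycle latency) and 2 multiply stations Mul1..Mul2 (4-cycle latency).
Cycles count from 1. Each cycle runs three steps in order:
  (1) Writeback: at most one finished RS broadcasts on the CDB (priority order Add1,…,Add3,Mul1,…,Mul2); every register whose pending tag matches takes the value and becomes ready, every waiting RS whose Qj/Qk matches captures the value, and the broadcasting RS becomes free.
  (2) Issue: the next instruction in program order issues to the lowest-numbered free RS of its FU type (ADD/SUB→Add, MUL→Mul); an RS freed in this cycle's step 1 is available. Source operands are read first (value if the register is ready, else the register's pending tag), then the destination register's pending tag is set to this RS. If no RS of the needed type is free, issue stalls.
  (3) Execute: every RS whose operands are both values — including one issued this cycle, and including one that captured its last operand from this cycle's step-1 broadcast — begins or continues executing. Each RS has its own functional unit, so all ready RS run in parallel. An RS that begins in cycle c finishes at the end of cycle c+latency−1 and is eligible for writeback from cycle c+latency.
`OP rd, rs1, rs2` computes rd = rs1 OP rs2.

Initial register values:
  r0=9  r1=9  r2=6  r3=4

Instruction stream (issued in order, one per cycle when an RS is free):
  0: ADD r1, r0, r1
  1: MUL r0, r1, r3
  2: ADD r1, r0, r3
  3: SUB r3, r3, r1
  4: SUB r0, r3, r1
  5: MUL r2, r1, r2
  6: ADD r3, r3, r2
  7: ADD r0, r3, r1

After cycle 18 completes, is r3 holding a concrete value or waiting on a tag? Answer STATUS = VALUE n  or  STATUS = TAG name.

STATUS = VALUE 384

cycle 1: issue ADD r1<-Add1 // r0:9,r1:Add1,r2:6,r3:4
cycle 2: issue MUL r0<-Mul1 // r0:Mul1,r1:Add1,r2:6,r3:4
cycle 3: issue ADD r1<-Add2 // r0:Mul1,r1:Add2,r2:6,r3:4
cycle 4: CDB Add1=18; issue SUB r3<-Add1 // r0:Mul1,r1:Add2,r2:6,r3:Add1
cycle 5: issue SUB r0<-Add3 // r0:Add3,r1:Add2,r2:6,r3:Add1
cycle 6: issue MUL r2<-Mul2 // r0:Add3,r1:Add2,r2:Mul2,r3:Add1
cycle 7: stall // r0:Add3,r1:Add2,r2:Mul2,r3:Add1
cycle 8: CDB Mul1=72; stall // r0:Add3,r1:Add2,r2:Mul2,r3:Add1
cycle 9: stall // r0:Add3,r1:Add2,r2:Mul2,r3:Add1
cycle 10: stall // r0:Add3,r1:Add2,r2:Mul2,r3:Add1
cycle 11: CDB Add2=76; issue ADD r3<-Add2 // r0:Add3,r1:76,r2:Mul2,r3:Add2
cycle 12: stall // r0:Add3,r1:76,r2:Mul2,r3:Add2
cycle 13: stall // r0:Add3,r1:76,r2:Mul2,r3:Add2
cycle 14: CDB Add1=-72; issue ADD r0<-Add1 // r0:Add1,r1:76,r2:Mul2,r3:Add2
cycle 15: CDB Mul2=456 // r0:Add1,r1:76,r2:456,r3:Add2
cycle 16: - // r0:Add1,r1:76,r2:456,r3:Add2
cycle 17: CDB Add3=-148 // r0:Add1,r1:76,r2:456,r3:Add2
cycle 18: CDB Add2=384 // r0:Add1,r1:76,r2:456,r3:384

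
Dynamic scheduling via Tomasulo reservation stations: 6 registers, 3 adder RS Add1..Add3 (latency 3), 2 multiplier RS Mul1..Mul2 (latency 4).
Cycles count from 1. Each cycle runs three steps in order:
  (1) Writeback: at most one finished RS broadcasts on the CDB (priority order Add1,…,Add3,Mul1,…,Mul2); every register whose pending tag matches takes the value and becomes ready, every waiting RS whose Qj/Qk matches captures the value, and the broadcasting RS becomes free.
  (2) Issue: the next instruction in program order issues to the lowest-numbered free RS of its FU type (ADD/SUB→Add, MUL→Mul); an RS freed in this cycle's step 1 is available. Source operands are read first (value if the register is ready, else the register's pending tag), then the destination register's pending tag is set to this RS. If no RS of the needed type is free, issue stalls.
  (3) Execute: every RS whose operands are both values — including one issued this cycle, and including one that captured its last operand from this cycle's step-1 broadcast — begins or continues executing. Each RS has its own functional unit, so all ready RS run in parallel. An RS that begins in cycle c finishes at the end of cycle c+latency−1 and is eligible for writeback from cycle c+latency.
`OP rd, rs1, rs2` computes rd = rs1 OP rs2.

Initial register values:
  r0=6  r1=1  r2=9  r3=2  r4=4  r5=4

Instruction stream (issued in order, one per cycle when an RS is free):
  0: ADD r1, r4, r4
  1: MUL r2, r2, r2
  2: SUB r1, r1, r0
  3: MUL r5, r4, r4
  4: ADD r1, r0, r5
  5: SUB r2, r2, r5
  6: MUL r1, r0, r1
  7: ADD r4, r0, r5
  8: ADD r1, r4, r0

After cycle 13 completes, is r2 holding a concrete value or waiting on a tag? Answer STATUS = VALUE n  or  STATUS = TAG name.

cycle 1: issue ADD r1<-Add1 // r0:6,r1:Add1,r2:9,r3:2,r4:4,r5:4
cycle 2: issue MUL r2<-Mul1 // r0:6,r1:Add1,r2:Mul1,r3:2,r4:4,r5:4
cycle 3: issue SUB r1<-Add2 // r0:6,r1:Add2,r2:Mul1,r3:2,r4:4,r5:4
cycle 4: CDB Add1=8; issue MUL r5<-Mul2 // r0:6,r1:Add2,r2:Mul1,r3:2,r4:4,r5:Mul2
cycle 5: issue ADD r1<-Add1 // r0:6,r1:Add1,r2:Mul1,r3:2,r4:4,r5:Mul2
cycle 6: CDB Mul1=81; issue SUB r2<-Add3 // r0:6,r1:Add1,r2:Add3,r3:2,r4:4,r5:Mul2
cycle 7: CDB Add2=2; issue MUL r1<-Mul1 // r0:6,r1:Mul1,r2:Add3,r3:2,r4:4,r5:Mul2
cycle 8: CDB Mul2=16; issue ADD r4<-Add2 // r0:6,r1:Mul1,r2:Add3,r3:2,r4:Add2,r5:16
cycle 9: stall // r0:6,r1:Mul1,r2:Add3,r3:2,r4:Add2,r5:16
cycle 10: stall // r0:6,r1:Mul1,r2:Add3,r3:2,r4:Add2,r5:16
cycle 11: CDB Add1=22; issue ADD r1<-Add1 // r0:6,r1:Add1,r2:Add3,r3:2,r4:Add2,r5:16
cycle 12: CDB Add2=22 // r0:6,r1:Add1,r2:Add3,r3:2,r4:22,r5:16
cycle 13: CDB Add3=65 // r0:6,r1:Add1,r2:65,r3:2,r4:22,r5:16

STATUS = VALUE 65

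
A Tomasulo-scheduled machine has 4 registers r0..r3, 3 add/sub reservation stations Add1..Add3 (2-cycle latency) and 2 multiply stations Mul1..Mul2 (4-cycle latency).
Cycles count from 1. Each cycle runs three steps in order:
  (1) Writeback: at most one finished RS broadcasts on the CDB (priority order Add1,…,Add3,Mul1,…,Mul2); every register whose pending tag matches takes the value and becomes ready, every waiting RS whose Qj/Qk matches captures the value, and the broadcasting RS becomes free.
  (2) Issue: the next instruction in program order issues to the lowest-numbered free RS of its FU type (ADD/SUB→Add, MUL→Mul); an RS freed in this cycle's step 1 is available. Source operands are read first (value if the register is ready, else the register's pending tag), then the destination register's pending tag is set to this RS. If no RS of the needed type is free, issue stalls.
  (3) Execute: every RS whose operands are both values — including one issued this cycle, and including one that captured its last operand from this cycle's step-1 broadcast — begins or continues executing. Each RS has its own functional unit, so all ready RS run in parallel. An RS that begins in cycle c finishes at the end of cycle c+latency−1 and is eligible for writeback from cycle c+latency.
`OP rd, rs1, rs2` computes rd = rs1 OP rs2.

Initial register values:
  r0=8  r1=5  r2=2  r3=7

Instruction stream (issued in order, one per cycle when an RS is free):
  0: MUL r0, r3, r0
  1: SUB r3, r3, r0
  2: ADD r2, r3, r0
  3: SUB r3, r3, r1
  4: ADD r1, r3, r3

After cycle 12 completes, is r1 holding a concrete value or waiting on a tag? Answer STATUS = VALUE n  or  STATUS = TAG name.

cycle 1: issue MUL r0<-Mul1 // r0:Mul1,r1:5,r2:2,r3:7
cycle 2: issue SUB r3<-Add1 // r0:Mul1,r1:5,r2:2,r3:Add1
cycle 3: issue ADD r2<-Add2 // r0:Mul1,r1:5,r2:Add2,r3:Add1
cycle 4: issue SUB r3<-Add3 // r0:Mul1,r1:5,r2:Add2,r3:Add3
cycle 5: CDB Mul1=56; stall // r0:56,r1:5,r2:Add2,r3:Add3
cycle 6: stall // r0:56,r1:5,r2:Add2,r3:Add3
cycle 7: CDB Add1=-49; issue ADD r1<-Add1 // r0:56,r1:Add1,r2:Add2,r3:Add3
cycle 8: - // r0:56,r1:Add1,r2:Add2,r3:Add3
cycle 9: CDB Add2=7 // r0:56,r1:Add1,r2:7,r3:Add3
cycle 10: CDB Add3=-54 // r0:56,r1:Add1,r2:7,r3:-54
cycle 11: - // r0:56,r1:Add1,r2:7,r3:-54
cycle 12: CDB Add1=-108 // r0:56,r1:-108,r2:7,r3:-54

STATUS = VALUE -108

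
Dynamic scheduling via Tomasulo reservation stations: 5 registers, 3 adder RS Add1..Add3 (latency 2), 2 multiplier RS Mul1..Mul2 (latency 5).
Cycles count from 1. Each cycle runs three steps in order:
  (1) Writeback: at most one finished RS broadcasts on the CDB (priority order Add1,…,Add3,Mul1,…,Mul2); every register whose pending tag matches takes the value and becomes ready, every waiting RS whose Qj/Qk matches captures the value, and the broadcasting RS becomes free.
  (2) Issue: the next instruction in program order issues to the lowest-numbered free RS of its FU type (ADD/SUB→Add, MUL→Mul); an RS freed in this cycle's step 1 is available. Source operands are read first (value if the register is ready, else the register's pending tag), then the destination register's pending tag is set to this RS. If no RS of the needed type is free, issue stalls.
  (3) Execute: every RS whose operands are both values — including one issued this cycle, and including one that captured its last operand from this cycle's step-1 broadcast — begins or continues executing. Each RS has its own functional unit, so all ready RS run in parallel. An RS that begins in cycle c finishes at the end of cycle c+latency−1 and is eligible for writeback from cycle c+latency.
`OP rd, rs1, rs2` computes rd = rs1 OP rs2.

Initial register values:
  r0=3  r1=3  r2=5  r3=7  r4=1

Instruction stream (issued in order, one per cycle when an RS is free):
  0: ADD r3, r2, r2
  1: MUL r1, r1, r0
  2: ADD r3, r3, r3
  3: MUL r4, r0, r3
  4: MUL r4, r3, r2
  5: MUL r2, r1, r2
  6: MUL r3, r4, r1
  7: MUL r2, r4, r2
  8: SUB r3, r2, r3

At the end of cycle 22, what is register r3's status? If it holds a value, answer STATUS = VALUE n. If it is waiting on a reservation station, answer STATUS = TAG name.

STATUS = VALUE 3600

cycle 1: issue ADD r3<-Add1 // r0:3,r1:3,r2:5,r3:Add1,r4:1
cycle 2: issue MUL r1<-Mul1 // r0:3,r1:Mul1,r2:5,r3:Add1,r4:1
cycle 3: CDB Add1=10; issue ADD r3<-Add1 // r0:3,r1:Mul1,r2:5,r3:Add1,r4:1
cycle 4: issue MUL r4<-Mul2 // r0:3,r1:Mul1,r2:5,r3:Add1,r4:Mul2
cycle 5: CDB Add1=20; stall // r0:3,r1:Mul1,r2:5,r3:20,r4:Mul2
cycle 6: stall // r0:3,r1:Mul1,r2:5,r3:20,r4:Mul2
cycle 7: CDB Mul1=9; issue MUL r4<-Mul1 // r0:3,r1:9,r2:5,r3:20,r4:Mul1
cycle 8: stall // r0:3,r1:9,r2:5,r3:20,r4:Mul1
cycle 9: stall // r0:3,r1:9,r2:5,r3:20,r4:Mul1
cycle 10: CDB Mul2=60; issue MUL r2<-Mul2 // r0:3,r1:9,r2:Mul2,r3:20,r4:Mul1
cycle 11: stall // r0:3,r1:9,r2:Mul2,r3:20,r4:Mul1
cycle 12: CDB Mul1=100; issue MUL r3<-Mul1 // r0:3,r1:9,r2:Mul2,r3:Mul1,r4:100
cycle 13: stall // r0:3,r1:9,r2:Mul2,r3:Mul1,r4:100
cycle 14: stall // r0:3,r1:9,r2:Mul2,r3:Mul1,r4:100
cycle 15: CDB Mul2=45; issue MUL r2<-Mul2 // r0:3,r1:9,r2:Mul2,r3:Mul1,r4:100
cycle 16: issue SUB r3<-Add1 // r0:3,r1:9,r2:Mul2,r3:Add1,r4:100
cycle 17: CDB Mul1=900 // r0:3,r1:9,r2:Mul2,r3:Add1,r4:100
cycle 18: - // r0:3,r1:9,r2:Mul2,r3:Add1,r4:100
cycle 19: - // r0:3,r1:9,r2:Mul2,r3:Add1,r4:100
cycle 20: CDB Mul2=4500 // r0:3,r1:9,r2:4500,r3:Add1,r4:100
cycle 21: - // r0:3,r1:9,r2:4500,r3:Add1,r4:100
cycle 22: CDB Add1=3600 // r0:3,r1:9,r2:4500,r3:3600,r4:100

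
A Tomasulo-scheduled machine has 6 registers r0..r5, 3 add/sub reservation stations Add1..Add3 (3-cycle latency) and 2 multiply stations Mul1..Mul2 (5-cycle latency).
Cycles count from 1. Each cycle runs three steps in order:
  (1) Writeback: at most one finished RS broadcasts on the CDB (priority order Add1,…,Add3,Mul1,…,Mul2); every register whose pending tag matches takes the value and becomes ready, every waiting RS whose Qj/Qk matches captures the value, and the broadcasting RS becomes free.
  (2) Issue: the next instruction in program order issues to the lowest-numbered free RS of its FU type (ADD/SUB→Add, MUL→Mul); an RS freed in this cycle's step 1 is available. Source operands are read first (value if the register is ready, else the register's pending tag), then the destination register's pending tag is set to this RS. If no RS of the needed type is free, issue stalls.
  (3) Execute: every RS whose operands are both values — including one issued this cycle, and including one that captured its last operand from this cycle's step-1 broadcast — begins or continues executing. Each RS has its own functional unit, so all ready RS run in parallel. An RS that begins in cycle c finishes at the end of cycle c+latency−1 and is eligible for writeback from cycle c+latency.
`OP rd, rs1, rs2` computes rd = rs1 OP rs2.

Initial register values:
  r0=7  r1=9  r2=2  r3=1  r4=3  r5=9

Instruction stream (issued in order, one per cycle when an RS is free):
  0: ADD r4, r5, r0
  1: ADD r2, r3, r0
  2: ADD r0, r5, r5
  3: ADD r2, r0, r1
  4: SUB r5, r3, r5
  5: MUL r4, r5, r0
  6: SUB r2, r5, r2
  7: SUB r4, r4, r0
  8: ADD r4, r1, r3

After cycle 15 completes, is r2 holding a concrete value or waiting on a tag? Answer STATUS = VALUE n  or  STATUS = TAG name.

STATUS = VALUE -35

cycle 1: issue ADD r4<-Add1 // r0:7,r1:9,r2:2,r3:1,r4:Add1,r5:9
cycle 2: issue ADD r2<-Add2 // r0:7,r1:9,r2:Add2,r3:1,r4:Add1,r5:9
cycle 3: issue ADD r0<-Add3 // r0:Add3,r1:9,r2:Add2,r3:1,r4:Add1,r5:9
cycle 4: CDB Add1=16; issue ADD r2<-Add1 // r0:Add3,r1:9,r2:Add1,r3:1,r4:16,r5:9
cycle 5: CDB Add2=8; issue SUB r5<-Add2 // r0:Add3,r1:9,r2:Add1,r3:1,r4:16,r5:Add2
cycle 6: CDB Add3=18; issue MUL r4<-Mul1 // r0:18,r1:9,r2:Add1,r3:1,r4:Mul1,r5:Add2
cycle 7: issue SUB r2<-Add3 // r0:18,r1:9,r2:Add3,r3:1,r4:Mul1,r5:Add2
cycle 8: CDB Add2=-8; issue SUB r4<-Add2 // r0:18,r1:9,r2:Add3,r3:1,r4:Add2,r5:-8
cycle 9: CDB Add1=27; issue ADD r4<-Add1 // r0:18,r1:9,r2:Add3,r3:1,r4:Add1,r5:-8
cycle 10: - // r0:18,r1:9,r2:Add3,r3:1,r4:Add1,r5:-8
cycle 11: - // r0:18,r1:9,r2:Add3,r3:1,r4:Add1,r5:-8
cycle 12: CDB Add1=10 // r0:18,r1:9,r2:Add3,r3:1,r4:10,r5:-8
cycle 13: CDB Add3=-35 // r0:18,r1:9,r2:-35,r3:1,r4:10,r5:-8
cycle 14: CDB Mul1=-144 // r0:18,r1:9,r2:-35,r3:1,r4:10,r5:-8
cycle 15: - // r0:18,r1:9,r2:-35,r3:1,r4:10,r5:-8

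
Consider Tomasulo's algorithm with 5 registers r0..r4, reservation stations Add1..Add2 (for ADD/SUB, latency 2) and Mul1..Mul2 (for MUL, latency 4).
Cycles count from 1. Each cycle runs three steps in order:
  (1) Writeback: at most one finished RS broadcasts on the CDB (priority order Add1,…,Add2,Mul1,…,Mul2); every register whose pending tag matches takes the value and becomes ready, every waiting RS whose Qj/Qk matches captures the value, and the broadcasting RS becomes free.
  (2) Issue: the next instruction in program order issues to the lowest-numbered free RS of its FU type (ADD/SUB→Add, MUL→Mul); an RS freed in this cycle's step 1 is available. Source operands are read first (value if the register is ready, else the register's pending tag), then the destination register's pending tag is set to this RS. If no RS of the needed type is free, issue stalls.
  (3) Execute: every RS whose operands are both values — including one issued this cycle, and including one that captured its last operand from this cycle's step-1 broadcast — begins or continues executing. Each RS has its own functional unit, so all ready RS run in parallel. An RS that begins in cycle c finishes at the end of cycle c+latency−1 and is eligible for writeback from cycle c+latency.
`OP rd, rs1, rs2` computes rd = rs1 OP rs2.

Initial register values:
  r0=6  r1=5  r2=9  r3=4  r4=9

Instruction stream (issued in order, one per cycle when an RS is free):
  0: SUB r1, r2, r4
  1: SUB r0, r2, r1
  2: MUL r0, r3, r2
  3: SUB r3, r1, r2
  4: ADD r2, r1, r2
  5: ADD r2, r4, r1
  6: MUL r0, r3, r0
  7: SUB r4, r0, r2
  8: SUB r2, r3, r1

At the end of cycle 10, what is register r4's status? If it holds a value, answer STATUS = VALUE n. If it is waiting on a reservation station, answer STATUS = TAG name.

  c1: issue SUB r1<-Add1  regs: r0:6,r1:Add1,r2:9,r3:4,r4:9
  c2: issue SUB r0<-Add2  regs: r0:Add2,r1:Add1,r2:9,r3:4,r4:9
  c3: CDB Add1=0; issue MUL r0<-Mul1  regs: r0:Mul1,r1:0,r2:9,r3:4,r4:9
  c4: issue SUB r3<-Add1  regs: r0:Mul1,r1:0,r2:9,r3:Add1,r4:9
  c5: CDB Add2=9; issue ADD r2<-Add2  regs: r0:Mul1,r1:0,r2:Add2,r3:Add1,r4:9
  c6: CDB Add1=-9; issue ADD r2<-Add1  regs: r0:Mul1,r1:0,r2:Add1,r3:-9,r4:9
  c7: CDB Add2=9; issue MUL r0<-Mul2  regs: r0:Mul2,r1:0,r2:Add1,r3:-9,r4:9
  c8: CDB Add1=9; issue SUB r4<-Add1  regs: r0:Mul2,r1:0,r2:9,r3:-9,r4:Add1
  c9: CDB Mul1=36; issue SUB r2<-Add2  regs: r0:Mul2,r1:0,r2:Add2,r3:-9,r4:Add1
  c10: -  regs: r0:Mul2,r1:0,r2:Add2,r3:-9,r4:Add1

STATUS = TAG Add1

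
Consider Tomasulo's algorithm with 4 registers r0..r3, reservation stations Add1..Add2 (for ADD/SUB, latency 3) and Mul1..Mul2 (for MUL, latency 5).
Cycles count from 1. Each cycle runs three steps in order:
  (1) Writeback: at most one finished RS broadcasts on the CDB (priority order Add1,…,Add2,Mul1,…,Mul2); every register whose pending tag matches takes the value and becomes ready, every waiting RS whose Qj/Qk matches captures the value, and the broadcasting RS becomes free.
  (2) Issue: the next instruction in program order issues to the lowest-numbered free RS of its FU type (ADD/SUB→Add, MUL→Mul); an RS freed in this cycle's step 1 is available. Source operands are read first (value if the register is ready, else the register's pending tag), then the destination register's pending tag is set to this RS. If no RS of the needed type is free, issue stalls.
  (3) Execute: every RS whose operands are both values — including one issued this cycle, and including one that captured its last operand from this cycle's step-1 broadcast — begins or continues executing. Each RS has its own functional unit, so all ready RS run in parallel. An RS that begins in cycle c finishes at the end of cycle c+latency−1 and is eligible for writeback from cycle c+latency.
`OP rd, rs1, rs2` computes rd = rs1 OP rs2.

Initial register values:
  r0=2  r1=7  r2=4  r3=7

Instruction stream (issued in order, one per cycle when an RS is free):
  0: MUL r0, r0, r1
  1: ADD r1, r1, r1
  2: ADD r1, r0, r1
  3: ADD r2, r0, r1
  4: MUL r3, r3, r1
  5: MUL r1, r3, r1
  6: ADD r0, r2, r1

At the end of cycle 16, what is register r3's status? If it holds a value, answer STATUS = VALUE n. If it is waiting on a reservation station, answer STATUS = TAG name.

c1: issue MUL r0<-Mul1 | r0:Mul1,r1:7,r2:4,r3:7
c2: issue ADD r1<-Add1 | r0:Mul1,r1:Add1,r2:4,r3:7
c3: issue ADD r1<-Add2 | r0:Mul1,r1:Add2,r2:4,r3:7
c4: stall | r0:Mul1,r1:Add2,r2:4,r3:7
c5: CDB Add1=14; issue ADD r2<-Add1 | r0:Mul1,r1:Add2,r2:Add1,r3:7
c6: CDB Mul1=14; issue MUL r3<-Mul1 | r0:14,r1:Add2,r2:Add1,r3:Mul1
c7: issue MUL r1<-Mul2 | r0:14,r1:Mul2,r2:Add1,r3:Mul1
c8: stall | r0:14,r1:Mul2,r2:Add1,r3:Mul1
c9: CDB Add2=28; issue ADD r0<-Add2 | r0:Add2,r1:Mul2,r2:Add1,r3:Mul1
c10: - | r0:Add2,r1:Mul2,r2:Add1,r3:Mul1
c11: - | r0:Add2,r1:Mul2,r2:Add1,r3:Mul1
c12: CDB Add1=42 | r0:Add2,r1:Mul2,r2:42,r3:Mul1
c13: - | r0:Add2,r1:Mul2,r2:42,r3:Mul1
c14: CDB Mul1=196 | r0:Add2,r1:Mul2,r2:42,r3:196
c15: - | r0:Add2,r1:Mul2,r2:42,r3:196
c16: - | r0:Add2,r1:Mul2,r2:42,r3:196

STATUS = VALUE 196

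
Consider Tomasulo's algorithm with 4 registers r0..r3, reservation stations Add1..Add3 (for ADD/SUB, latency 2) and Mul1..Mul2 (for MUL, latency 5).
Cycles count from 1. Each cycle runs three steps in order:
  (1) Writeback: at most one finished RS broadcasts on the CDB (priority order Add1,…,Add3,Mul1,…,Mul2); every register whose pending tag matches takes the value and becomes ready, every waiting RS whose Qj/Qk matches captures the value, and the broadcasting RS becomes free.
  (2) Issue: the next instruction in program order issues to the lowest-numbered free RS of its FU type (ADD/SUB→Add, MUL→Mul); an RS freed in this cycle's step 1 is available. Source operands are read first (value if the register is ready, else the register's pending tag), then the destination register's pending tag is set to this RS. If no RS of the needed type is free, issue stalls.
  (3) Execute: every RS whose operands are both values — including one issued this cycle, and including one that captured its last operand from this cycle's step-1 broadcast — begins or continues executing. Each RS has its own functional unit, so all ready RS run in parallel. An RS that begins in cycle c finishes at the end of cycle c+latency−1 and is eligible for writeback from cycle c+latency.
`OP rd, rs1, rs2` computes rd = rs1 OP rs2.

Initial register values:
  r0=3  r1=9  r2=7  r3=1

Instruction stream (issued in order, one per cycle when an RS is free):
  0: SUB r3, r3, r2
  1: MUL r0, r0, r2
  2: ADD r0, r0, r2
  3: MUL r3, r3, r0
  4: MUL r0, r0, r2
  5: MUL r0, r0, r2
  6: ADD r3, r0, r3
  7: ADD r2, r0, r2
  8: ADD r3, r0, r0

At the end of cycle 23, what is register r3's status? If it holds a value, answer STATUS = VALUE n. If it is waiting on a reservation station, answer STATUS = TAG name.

c1: issue SUB r3<-Add1 | r0:3,r1:9,r2:7,r3:Add1
c2: issue MUL r0<-Mul1 | r0:Mul1,r1:9,r2:7,r3:Add1
c3: CDB Add1=-6; issue ADD r0<-Add1 | r0:Add1,r1:9,r2:7,r3:-6
c4: issue MUL r3<-Mul2 | r0:Add1,r1:9,r2:7,r3:Mul2
c5: stall | r0:Add1,r1:9,r2:7,r3:Mul2
c6: stall | r0:Add1,r1:9,r2:7,r3:Mul2
c7: CDB Mul1=21; issue MUL r0<-Mul1 | r0:Mul1,r1:9,r2:7,r3:Mul2
c8: stall | r0:Mul1,r1:9,r2:7,r3:Mul2
c9: CDB Add1=28; stall | r0:Mul1,r1:9,r2:7,r3:Mul2
c10: stall | r0:Mul1,r1:9,r2:7,r3:Mul2
c11: stall | r0:Mul1,r1:9,r2:7,r3:Mul2
c12: stall | r0:Mul1,r1:9,r2:7,r3:Mul2
c13: stall | r0:Mul1,r1:9,r2:7,r3:Mul2
c14: CDB Mul1=196; issue MUL r0<-Mul1 | r0:Mul1,r1:9,r2:7,r3:Mul2
c15: CDB Mul2=-168; issue ADD r3<-Add1 | r0:Mul1,r1:9,r2:7,r3:Add1
c16: issue ADD r2<-Add2 | r0:Mul1,r1:9,r2:Add2,r3:Add1
c17: issue ADD r3<-Add3 | r0:Mul1,r1:9,r2:Add2,r3:Add3
c18: - | r0:Mul1,r1:9,r2:Add2,r3:Add3
c19: CDB Mul1=1372 | r0:1372,r1:9,r2:Add2,r3:Add3
c20: - | r0:1372,r1:9,r2:Add2,r3:Add3
c21: CDB Add1=1204 | r0:1372,r1:9,r2:Add2,r3:Add3
c22: CDB Add2=1379 | r0:1372,r1:9,r2:1379,r3:Add3
c23: CDB Add3=2744 | r0:1372,r1:9,r2:1379,r3:2744

STATUS = VALUE 2744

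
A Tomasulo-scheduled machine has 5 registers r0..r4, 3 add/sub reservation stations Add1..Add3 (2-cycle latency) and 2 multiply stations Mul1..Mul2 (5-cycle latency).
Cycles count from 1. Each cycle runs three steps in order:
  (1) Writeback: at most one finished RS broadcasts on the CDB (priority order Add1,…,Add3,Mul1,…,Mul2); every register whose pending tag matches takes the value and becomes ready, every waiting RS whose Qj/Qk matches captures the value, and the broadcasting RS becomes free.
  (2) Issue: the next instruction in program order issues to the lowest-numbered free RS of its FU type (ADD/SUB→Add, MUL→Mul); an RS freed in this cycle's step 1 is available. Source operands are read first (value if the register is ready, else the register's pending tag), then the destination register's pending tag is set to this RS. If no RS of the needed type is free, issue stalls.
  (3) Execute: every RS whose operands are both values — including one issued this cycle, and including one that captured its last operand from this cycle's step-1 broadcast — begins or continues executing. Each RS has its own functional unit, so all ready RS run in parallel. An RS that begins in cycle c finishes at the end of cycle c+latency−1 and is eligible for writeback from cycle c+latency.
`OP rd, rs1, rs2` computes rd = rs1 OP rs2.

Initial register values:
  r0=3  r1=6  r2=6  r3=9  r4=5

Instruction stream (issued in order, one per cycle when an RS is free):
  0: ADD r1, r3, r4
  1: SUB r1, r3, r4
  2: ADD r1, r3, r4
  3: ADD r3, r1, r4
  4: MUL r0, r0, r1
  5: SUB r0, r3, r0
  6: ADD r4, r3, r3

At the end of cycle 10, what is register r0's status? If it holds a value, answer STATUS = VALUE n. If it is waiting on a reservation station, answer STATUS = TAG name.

STATUS = TAG Add1

cycle 1: issue ADD r1<-Add1 // r0:3,r1:Add1,r2:6,r3:9,r4:5
cycle 2: issue SUB r1<-Add2 // r0:3,r1:Add2,r2:6,r3:9,r4:5
cycle 3: CDB Add1=14; issue ADD r1<-Add1 // r0:3,r1:Add1,r2:6,r3:9,r4:5
cycle 4: CDB Add2=4; issue ADD r3<-Add2 // r0:3,r1:Add1,r2:6,r3:Add2,r4:5
cycle 5: CDB Add1=14; issue MUL r0<-Mul1 // r0:Mul1,r1:14,r2:6,r3:Add2,r4:5
cycle 6: issue SUB r0<-Add1 // r0:Add1,r1:14,r2:6,r3:Add2,r4:5
cycle 7: CDB Add2=19; issue ADD r4<-Add2 // r0:Add1,r1:14,r2:6,r3:19,r4:Add2
cycle 8: - // r0:Add1,r1:14,r2:6,r3:19,r4:Add2
cycle 9: CDB Add2=38 // r0:Add1,r1:14,r2:6,r3:19,r4:38
cycle 10: CDB Mul1=42 // r0:Add1,r1:14,r2:6,r3:19,r4:38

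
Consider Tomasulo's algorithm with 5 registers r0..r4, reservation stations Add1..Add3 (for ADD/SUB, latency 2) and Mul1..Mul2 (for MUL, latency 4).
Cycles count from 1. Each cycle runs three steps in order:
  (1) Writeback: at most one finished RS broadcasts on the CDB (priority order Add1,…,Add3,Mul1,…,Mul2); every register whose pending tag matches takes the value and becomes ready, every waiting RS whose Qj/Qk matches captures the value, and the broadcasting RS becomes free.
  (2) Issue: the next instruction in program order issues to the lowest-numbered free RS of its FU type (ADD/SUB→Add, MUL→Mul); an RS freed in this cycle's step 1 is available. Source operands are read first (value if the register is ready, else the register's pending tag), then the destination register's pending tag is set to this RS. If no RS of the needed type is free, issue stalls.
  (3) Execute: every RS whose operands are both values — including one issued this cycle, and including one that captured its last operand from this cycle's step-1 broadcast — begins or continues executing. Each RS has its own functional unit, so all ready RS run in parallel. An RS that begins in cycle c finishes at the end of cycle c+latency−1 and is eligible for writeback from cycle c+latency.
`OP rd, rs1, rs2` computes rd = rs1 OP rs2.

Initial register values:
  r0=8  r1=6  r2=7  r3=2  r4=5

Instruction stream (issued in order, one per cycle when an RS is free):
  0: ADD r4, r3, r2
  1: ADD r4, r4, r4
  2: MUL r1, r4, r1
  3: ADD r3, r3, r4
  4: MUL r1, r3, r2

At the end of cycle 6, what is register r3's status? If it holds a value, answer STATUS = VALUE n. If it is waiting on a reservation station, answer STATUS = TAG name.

STATUS = TAG Add1

  c1: issue ADD r4<-Add1  regs: r0:8,r1:6,r2:7,r3:2,r4:Add1
  c2: issue ADD r4<-Add2  regs: r0:8,r1:6,r2:7,r3:2,r4:Add2
  c3: CDB Add1=9; issue MUL r1<-Mul1  regs: r0:8,r1:Mul1,r2:7,r3:2,r4:Add2
  c4: issue ADD r3<-Add1  regs: r0:8,r1:Mul1,r2:7,r3:Add1,r4:Add2
  c5: CDB Add2=18; issue MUL r1<-Mul2  regs: r0:8,r1:Mul2,r2:7,r3:Add1,r4:18
  c6: -  regs: r0:8,r1:Mul2,r2:7,r3:Add1,r4:18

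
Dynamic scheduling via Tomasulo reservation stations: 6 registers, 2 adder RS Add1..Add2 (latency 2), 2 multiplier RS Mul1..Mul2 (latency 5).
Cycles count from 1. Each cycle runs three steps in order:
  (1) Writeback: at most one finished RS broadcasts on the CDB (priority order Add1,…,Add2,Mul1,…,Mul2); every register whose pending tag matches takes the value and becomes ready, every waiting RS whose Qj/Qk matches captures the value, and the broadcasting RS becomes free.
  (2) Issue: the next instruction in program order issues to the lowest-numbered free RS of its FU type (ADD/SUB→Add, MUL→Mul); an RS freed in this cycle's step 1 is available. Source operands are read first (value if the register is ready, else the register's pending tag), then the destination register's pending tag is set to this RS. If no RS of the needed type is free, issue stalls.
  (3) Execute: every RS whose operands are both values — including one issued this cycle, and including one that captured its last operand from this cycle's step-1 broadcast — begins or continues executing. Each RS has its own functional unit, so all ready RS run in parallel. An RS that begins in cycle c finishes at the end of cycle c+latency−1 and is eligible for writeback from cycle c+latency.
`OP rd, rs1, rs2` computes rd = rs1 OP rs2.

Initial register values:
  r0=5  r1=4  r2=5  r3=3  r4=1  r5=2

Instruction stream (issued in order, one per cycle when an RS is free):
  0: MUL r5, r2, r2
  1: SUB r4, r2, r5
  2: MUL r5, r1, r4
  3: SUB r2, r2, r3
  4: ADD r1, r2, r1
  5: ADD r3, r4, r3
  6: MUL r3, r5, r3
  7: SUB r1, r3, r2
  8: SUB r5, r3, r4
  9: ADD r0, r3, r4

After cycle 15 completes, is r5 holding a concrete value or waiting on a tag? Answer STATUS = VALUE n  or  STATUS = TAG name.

c1: issue MUL r5<-Mul1 | r0:5,r1:4,r2:5,r3:3,r4:1,r5:Mul1
c2: issue SUB r4<-Add1 | r0:5,r1:4,r2:5,r3:3,r4:Add1,r5:Mul1
c3: issue MUL r5<-Mul2 | r0:5,r1:4,r2:5,r3:3,r4:Add1,r5:Mul2
c4: issue SUB r2<-Add2 | r0:5,r1:4,r2:Add2,r3:3,r4:Add1,r5:Mul2
c5: stall | r0:5,r1:4,r2:Add2,r3:3,r4:Add1,r5:Mul2
c6: CDB Add2=2; issue ADD r1<-Add2 | r0:5,r1:Add2,r2:2,r3:3,r4:Add1,r5:Mul2
c7: CDB Mul1=25; stall | r0:5,r1:Add2,r2:2,r3:3,r4:Add1,r5:Mul2
c8: CDB Add2=6; issue ADD r3<-Add2 | r0:5,r1:6,r2:2,r3:Add2,r4:Add1,r5:Mul2
c9: CDB Add1=-20; issue MUL r3<-Mul1 | r0:5,r1:6,r2:2,r3:Mul1,r4:-20,r5:Mul2
c10: issue SUB r1<-Add1 | r0:5,r1:Add1,r2:2,r3:Mul1,r4:-20,r5:Mul2
c11: CDB Add2=-17; issue SUB r5<-Add2 | r0:5,r1:Add1,r2:2,r3:Mul1,r4:-20,r5:Add2
c12: stall | r0:5,r1:Add1,r2:2,r3:Mul1,r4:-20,r5:Add2
c13: stall | r0:5,r1:Add1,r2:2,r3:Mul1,r4:-20,r5:Add2
c14: CDB Mul2=-80; stall | r0:5,r1:Add1,r2:2,r3:Mul1,r4:-20,r5:Add2
c15: stall | r0:5,r1:Add1,r2:2,r3:Mul1,r4:-20,r5:Add2

STATUS = TAG Add2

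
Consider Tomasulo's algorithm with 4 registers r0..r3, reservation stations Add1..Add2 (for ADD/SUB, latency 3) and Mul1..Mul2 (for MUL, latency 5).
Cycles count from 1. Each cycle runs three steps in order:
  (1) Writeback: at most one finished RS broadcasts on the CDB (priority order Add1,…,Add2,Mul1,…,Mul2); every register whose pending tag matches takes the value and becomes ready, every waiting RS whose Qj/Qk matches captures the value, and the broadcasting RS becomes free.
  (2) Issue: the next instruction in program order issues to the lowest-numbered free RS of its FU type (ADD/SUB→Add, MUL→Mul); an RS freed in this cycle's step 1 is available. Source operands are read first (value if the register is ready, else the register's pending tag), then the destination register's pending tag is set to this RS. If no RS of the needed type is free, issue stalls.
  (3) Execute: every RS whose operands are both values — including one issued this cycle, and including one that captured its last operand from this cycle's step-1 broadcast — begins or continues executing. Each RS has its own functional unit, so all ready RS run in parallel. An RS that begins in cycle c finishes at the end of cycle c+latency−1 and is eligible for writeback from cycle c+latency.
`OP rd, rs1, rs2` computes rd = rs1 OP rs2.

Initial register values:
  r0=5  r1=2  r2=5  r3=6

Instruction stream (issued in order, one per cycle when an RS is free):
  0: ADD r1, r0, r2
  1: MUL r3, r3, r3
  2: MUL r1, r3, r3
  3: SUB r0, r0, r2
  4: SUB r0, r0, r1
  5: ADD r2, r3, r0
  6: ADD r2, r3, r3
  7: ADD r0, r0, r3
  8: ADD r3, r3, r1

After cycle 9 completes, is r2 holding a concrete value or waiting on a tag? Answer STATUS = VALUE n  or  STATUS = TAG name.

STATUS = TAG Add1

c1: issue ADD r1<-Add1 | r0:5,r1:Add1,r2:5,r3:6
c2: issue MUL r3<-Mul1 | r0:5,r1:Add1,r2:5,r3:Mul1
c3: issue MUL r1<-Mul2 | r0:5,r1:Mul2,r2:5,r3:Mul1
c4: CDB Add1=10; issue SUB r0<-Add1 | r0:Add1,r1:Mul2,r2:5,r3:Mul1
c5: issue SUB r0<-Add2 | r0:Add2,r1:Mul2,r2:5,r3:Mul1
c6: stall | r0:Add2,r1:Mul2,r2:5,r3:Mul1
c7: CDB Add1=0; issue ADD r2<-Add1 | r0:Add2,r1:Mul2,r2:Add1,r3:Mul1
c8: CDB Mul1=36; stall | r0:Add2,r1:Mul2,r2:Add1,r3:36
c9: stall | r0:Add2,r1:Mul2,r2:Add1,r3:36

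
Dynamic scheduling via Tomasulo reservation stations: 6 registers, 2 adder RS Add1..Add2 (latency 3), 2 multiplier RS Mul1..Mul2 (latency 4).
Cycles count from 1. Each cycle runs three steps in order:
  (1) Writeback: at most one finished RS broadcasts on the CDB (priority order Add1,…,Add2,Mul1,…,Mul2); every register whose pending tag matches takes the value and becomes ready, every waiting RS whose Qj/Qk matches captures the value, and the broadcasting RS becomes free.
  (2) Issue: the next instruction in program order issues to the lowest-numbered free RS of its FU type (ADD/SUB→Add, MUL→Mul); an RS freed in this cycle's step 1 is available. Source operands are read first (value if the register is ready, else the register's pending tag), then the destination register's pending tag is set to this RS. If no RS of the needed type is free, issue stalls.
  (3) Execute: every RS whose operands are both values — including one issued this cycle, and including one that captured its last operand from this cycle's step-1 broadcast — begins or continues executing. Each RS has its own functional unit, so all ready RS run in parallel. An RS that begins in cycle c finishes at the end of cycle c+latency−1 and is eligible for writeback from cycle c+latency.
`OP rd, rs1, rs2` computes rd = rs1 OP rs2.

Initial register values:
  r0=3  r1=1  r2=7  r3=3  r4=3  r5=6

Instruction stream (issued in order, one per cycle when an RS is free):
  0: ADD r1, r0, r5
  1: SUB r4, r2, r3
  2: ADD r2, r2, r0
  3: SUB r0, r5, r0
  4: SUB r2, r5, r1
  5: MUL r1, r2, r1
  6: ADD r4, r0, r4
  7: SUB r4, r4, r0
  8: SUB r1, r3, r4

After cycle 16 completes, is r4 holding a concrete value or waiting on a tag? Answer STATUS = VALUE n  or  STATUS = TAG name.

cycle 1: issue ADD r1<-Add1 // r0:3,r1:Add1,r2:7,r3:3,r4:3,r5:6
cycle 2: issue SUB r4<-Add2 // r0:3,r1:Add1,r2:7,r3:3,r4:Add2,r5:6
cycle 3: stall // r0:3,r1:Add1,r2:7,r3:3,r4:Add2,r5:6
cycle 4: CDB Add1=9; issue ADD r2<-Add1 // r0:3,r1:9,r2:Add1,r3:3,r4:Add2,r5:6
cycle 5: CDB Add2=4; issue SUB r0<-Add2 // r0:Add2,r1:9,r2:Add1,r3:3,r4:4,r5:6
cycle 6: stall // r0:Add2,r1:9,r2:Add1,r3:3,r4:4,r5:6
cycle 7: CDB Add1=10; issue SUB r2<-Add1 // r0:Add2,r1:9,r2:Add1,r3:3,r4:4,r5:6
cycle 8: CDB Add2=3; issue MUL r1<-Mul1 // r0:3,r1:Mul1,r2:Add1,r3:3,r4:4,r5:6
cycle 9: issue ADD r4<-Add2 // r0:3,r1:Mul1,r2:Add1,r3:3,r4:Add2,r5:6
cycle 10: CDB Add1=-3; issue SUB r4<-Add1 // r0:3,r1:Mul1,r2:-3,r3:3,r4:Add1,r5:6
cycle 11: stall // r0:3,r1:Mul1,r2:-3,r3:3,r4:Add1,r5:6
cycle 12: CDB Add2=7; issue SUB r1<-Add2 // r0:3,r1:Add2,r2:-3,r3:3,r4:Add1,r5:6
cycle 13: - // r0:3,r1:Add2,r2:-3,r3:3,r4:Add1,r5:6
cycle 14: CDB Mul1=-27 // r0:3,r1:Add2,r2:-3,r3:3,r4:Add1,r5:6
cycle 15: CDB Add1=4 // r0:3,r1:Add2,r2:-3,r3:3,r4:4,r5:6
cycle 16: - // r0:3,r1:Add2,r2:-3,r3:3,r4:4,r5:6

STATUS = VALUE 4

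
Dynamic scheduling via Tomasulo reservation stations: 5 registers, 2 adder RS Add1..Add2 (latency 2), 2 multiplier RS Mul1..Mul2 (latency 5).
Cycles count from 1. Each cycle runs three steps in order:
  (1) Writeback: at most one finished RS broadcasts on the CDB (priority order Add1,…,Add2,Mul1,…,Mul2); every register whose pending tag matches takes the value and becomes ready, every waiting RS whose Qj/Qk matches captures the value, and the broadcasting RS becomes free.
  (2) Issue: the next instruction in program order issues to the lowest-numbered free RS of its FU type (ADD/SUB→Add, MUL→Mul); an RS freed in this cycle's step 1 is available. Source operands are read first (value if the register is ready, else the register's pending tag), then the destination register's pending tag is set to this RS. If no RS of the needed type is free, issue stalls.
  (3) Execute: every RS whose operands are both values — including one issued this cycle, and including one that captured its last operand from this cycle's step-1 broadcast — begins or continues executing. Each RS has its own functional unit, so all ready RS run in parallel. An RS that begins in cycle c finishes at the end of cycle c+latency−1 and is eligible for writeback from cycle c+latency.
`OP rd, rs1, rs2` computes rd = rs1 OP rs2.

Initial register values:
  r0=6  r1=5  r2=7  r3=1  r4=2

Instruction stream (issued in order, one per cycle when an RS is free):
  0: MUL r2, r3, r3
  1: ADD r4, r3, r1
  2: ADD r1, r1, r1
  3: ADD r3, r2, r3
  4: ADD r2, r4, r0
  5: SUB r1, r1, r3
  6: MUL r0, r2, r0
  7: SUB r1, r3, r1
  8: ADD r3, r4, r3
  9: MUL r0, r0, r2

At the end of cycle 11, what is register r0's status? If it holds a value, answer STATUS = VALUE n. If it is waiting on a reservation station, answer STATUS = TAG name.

STATUS = TAG Mul2

  c1: issue MUL r2<-Mul1  regs: r0:6,r1:5,r2:Mul1,r3:1,r4:2
  c2: issue ADD r4<-Add1  regs: r0:6,r1:5,r2:Mul1,r3:1,r4:Add1
  c3: issue ADD r1<-Add2  regs: r0:6,r1:Add2,r2:Mul1,r3:1,r4:Add1
  c4: CDB Add1=6; issue ADD r3<-Add1  regs: r0:6,r1:Add2,r2:Mul1,r3:Add1,r4:6
  c5: CDB Add2=10; issue ADD r2<-Add2  regs: r0:6,r1:10,r2:Add2,r3:Add1,r4:6
  c6: CDB Mul1=1; stall  regs: r0:6,r1:10,r2:Add2,r3:Add1,r4:6
  c7: CDB Add2=12; issue SUB r1<-Add2  regs: r0:6,r1:Add2,r2:12,r3:Add1,r4:6
  c8: CDB Add1=2; issue MUL r0<-Mul1  regs: r0:Mul1,r1:Add2,r2:12,r3:2,r4:6
  c9: issue SUB r1<-Add1  regs: r0:Mul1,r1:Add1,r2:12,r3:2,r4:6
  c10: CDB Add2=8; issue ADD r3<-Add2  regs: r0:Mul1,r1:Add1,r2:12,r3:Add2,r4:6
  c11: issue MUL r0<-Mul2  regs: r0:Mul2,r1:Add1,r2:12,r3:Add2,r4:6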